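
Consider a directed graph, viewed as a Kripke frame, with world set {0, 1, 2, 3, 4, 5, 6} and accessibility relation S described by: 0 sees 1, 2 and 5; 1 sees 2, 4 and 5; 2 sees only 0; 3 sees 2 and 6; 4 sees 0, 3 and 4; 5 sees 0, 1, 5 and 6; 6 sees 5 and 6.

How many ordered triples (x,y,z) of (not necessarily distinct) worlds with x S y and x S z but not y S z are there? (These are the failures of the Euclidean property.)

Enumerating: (0,1,1), (0,2,1), (0,2,2), (0,2,5), (0,5,2), (1,2,2), (1,2,4), (1,2,5), (1,4,2), (1,4,5), (1,5,2), (1,5,4), … and 17 more.
Total: 29.

29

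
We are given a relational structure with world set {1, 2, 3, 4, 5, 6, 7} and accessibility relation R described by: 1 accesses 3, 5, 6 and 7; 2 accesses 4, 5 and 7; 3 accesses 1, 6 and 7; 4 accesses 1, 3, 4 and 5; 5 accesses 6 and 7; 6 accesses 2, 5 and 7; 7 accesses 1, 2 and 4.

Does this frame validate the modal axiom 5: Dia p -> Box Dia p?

No

The schema 5 characterises exactly the Euclidean frames.
Euclidean: no — 1 R 3 and 1 R 5, but not 3 R 5.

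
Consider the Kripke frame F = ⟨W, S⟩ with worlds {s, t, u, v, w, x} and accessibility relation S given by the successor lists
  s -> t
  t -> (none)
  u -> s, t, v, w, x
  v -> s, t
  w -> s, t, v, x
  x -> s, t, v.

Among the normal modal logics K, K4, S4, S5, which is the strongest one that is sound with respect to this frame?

K4

Transitive (axiom 4): yes — every two-step S-path is closed by a direct edge.
Reflexive (axiom T): no — s is not related to itself.
Euclidean (axiom 5): no — u S s and u S v, but not s S v.
So F validates K, K4; S4 would additionally require S to be reflexive. The strongest is K4.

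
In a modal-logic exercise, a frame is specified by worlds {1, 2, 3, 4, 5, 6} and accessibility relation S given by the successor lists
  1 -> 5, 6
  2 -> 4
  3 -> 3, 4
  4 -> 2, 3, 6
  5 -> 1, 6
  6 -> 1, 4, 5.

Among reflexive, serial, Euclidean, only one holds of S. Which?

Reflexive: no — 1 is not related to itself.
Serial: yes — every world has a successor (e.g. 1 S 5).
Euclidean: no — 4 S 2 and 4 S 3, but not 2 S 3.
Only serial holds.

serial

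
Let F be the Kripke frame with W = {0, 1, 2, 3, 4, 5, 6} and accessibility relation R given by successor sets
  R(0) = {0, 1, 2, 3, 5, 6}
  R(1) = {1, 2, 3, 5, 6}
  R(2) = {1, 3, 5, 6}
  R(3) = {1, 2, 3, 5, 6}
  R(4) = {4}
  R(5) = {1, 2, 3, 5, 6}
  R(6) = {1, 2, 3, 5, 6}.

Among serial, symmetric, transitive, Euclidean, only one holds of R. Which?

serial

Serial: yes — every world has a successor (e.g. 0 R 0).
Symmetric: no — 0 R 1 but not 1 R 0.
Transitive: no — 2 R 1 and 1 R 2, but not 2 R 2.
Euclidean: no — 0 R 1 and 0 R 0, but not 1 R 0.
Only serial holds.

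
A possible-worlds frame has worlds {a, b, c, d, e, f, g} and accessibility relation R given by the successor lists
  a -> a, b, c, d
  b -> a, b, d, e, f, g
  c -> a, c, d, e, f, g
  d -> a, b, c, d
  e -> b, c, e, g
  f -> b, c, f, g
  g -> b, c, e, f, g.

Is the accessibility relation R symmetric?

Yes

Symmetric: yes — every pair in R has its reverse in R.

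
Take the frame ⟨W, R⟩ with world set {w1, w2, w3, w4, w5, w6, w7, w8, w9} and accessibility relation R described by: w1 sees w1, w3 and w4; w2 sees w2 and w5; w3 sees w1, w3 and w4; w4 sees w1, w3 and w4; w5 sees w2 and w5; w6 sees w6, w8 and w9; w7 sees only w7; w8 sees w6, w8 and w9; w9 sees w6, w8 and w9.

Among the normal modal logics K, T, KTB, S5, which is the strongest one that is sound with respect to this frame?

Reflexive (axiom T): yes — every world is R-related to itself.
Symmetric (axiom B): yes — every pair in R has its reverse in R.
Euclidean (axiom 5): yes — any two successors of a common world are R-related.
So F validates K, T, KTB, S5. The strongest is S5.

S5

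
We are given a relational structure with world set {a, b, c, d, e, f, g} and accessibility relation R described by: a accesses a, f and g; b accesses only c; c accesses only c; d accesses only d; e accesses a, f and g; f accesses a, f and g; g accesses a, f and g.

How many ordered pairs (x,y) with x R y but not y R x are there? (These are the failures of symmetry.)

Enumerating: (b,c), (e,a), (e,f), (e,g).

4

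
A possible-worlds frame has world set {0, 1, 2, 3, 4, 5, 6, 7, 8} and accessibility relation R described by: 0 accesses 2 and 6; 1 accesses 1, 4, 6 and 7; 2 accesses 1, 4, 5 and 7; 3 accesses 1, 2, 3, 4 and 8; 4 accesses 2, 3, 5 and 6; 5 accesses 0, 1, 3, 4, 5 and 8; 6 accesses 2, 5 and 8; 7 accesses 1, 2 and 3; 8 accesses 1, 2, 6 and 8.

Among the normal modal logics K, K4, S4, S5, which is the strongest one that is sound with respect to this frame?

K

Transitive (axiom 4): no — 0 R 2 and 2 R 1, but not 0 R 1.
Reflexive (axiom T): no — 0 is not related to itself.
Euclidean (axiom 5): no — 0 R 2 and 0 R 6, but not 2 R 6.
So F validates K; K4 would additionally require R to be transitive. The strongest is K.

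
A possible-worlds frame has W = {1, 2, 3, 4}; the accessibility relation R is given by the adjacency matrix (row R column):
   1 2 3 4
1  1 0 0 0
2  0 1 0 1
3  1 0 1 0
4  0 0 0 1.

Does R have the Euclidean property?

Euclidean: no — 2 R 4 and 2 R 2, but not 4 R 2.

No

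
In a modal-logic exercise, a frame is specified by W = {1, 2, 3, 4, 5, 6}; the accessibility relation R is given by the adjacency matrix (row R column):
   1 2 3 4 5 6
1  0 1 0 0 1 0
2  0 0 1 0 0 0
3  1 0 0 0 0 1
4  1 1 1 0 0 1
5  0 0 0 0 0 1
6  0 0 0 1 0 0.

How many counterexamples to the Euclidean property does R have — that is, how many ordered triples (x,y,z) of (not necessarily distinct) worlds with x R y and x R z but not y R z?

Enumerating: (1,2,2), (1,2,5), (1,5,2), (1,5,5), (2,3,3), (3,1,1), (3,1,6), (3,6,1), (3,6,6), (4,1,1), (4,1,3), (4,1,6), … and 11 more.
Total: 23.

23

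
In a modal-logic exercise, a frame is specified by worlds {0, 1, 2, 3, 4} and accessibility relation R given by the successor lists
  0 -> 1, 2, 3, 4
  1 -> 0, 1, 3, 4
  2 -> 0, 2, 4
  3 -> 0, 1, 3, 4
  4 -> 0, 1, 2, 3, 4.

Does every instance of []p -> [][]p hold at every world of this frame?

Axiom 4 corresponds to the accessibility relation being transitive.
Transitive: no — 1 R 0 and 0 R 2, but not 1 R 2.

No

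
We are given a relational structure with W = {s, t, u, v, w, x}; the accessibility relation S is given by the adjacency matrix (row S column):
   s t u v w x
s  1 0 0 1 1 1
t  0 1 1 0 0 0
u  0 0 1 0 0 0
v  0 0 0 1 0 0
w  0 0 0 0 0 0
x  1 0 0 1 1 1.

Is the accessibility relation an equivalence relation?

No

Reflexive: no — w is not related to itself.
Symmetric: no — s S v but not v S s.
Transitive: yes — every two-step S-path is closed by a direct edge.
So S is not an equivalence relation.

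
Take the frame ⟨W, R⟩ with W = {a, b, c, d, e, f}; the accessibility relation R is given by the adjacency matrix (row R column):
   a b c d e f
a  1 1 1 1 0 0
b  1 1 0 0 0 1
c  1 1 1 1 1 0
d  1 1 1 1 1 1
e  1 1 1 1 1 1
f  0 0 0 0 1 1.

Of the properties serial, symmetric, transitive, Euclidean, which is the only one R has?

serial

Serial: yes — every world has a successor (e.g. a R a).
Symmetric: no — b R f but not f R b.
Transitive: no — a R b and b R f, but not a R f.
Euclidean: no — a R b and a R c, but not b R c.
Only serial holds.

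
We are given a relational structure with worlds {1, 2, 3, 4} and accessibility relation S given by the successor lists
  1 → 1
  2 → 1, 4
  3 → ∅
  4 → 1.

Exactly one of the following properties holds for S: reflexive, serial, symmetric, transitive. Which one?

Reflexive: no — 2 is not related to itself.
Serial: no — 3 has no S-successor.
Symmetric: no — 2 S 1 but not 1 S 2.
Transitive: yes — every two-step S-path is closed by a direct edge.
Only transitive holds.

transitive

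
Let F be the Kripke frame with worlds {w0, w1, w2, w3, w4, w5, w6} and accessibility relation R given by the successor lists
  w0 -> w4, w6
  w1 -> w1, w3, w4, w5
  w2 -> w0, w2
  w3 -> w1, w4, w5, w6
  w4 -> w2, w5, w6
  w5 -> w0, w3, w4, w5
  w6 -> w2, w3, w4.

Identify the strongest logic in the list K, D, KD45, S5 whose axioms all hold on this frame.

D

Serial (axiom D): yes — every world has a successor (e.g. w0 R w4).
Euclidean (axiom 5): no — w1 R w4 and w1 R w3, but not w4 R w3.
Transitive (axiom 4): no — w0 R w4 and w4 R w2, but not w0 R w2.
Reflexive (axiom T): no — w0 is not related to itself.
So F validates K, D; KD45 would additionally require R to be Euclidean and transitive. The strongest is D.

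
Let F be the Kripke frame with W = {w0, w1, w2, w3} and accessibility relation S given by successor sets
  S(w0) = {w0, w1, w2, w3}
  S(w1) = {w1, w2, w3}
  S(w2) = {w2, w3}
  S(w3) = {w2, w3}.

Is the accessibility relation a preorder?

Reflexive: yes — every world is S-related to itself.
Transitive: yes — every two-step S-path is closed by a direct edge.
So S is a preorder.

Yes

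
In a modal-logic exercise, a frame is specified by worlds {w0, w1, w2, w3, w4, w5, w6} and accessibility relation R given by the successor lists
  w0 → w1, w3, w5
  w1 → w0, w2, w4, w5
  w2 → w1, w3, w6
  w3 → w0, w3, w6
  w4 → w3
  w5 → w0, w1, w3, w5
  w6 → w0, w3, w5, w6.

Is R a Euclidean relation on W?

No

Euclidean: no — w0 R w1 and w0 R w3, but not w1 R w3.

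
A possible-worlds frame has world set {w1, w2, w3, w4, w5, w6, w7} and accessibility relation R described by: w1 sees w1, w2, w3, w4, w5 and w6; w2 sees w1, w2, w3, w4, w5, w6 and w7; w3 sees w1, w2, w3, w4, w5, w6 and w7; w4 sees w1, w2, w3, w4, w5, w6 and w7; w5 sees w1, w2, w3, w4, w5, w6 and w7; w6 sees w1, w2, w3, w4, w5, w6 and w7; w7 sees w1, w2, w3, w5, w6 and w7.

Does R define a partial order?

No

Reflexive: yes — every world is R-related to itself.
Transitive: no — w1 R w2 and w2 R w7, but not w1 R w7.
Antisymmetric: no — w1 R w2 and w2 R w1 with w1 ≠ w2.
So R is not a partial order.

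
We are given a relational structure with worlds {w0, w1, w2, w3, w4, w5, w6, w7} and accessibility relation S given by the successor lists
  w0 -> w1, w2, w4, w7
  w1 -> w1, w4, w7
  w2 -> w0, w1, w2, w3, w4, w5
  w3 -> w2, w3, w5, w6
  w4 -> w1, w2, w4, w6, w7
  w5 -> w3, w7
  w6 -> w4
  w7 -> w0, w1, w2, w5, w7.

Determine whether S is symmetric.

Symmetric: no — w0 S w1 but not w1 S w0.

No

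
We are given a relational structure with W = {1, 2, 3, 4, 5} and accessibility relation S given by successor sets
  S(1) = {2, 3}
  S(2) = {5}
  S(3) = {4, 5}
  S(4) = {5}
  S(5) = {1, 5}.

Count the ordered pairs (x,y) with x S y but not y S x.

Enumerating: (1,2), (1,3), (2,5), (3,4), (3,5), (4,5), (5,1).

7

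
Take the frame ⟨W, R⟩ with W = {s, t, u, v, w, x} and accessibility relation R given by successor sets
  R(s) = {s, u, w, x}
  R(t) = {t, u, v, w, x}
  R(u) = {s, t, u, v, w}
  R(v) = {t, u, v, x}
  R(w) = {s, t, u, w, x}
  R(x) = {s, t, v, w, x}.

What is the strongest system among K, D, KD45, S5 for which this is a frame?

D

Serial (axiom D): yes — every world has a successor (e.g. s R s).
Euclidean (axiom 5): no — s R u and s R x, but not u R x.
Transitive (axiom 4): no — s R u and u R t, but not s R t.
Reflexive (axiom T): yes — every world is R-related to itself.
So F validates K, D; KD45 would additionally require R to be Euclidean and transitive. The strongest is D.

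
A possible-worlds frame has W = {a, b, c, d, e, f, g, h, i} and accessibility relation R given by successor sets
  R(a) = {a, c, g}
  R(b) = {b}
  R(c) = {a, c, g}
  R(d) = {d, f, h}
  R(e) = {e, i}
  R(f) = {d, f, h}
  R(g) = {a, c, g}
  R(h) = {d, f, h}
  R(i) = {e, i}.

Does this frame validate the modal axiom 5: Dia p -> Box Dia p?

Axiom 5 corresponds to the accessibility relation being Euclidean.
Euclidean: yes — any two successors of a common world are R-related.

Yes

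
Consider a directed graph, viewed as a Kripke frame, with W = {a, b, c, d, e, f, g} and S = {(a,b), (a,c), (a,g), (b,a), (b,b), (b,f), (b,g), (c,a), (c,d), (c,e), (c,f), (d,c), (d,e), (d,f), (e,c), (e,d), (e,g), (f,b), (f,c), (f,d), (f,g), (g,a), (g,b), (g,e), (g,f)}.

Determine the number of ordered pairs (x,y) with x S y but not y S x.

0

S is symmetric; there are no such tuples.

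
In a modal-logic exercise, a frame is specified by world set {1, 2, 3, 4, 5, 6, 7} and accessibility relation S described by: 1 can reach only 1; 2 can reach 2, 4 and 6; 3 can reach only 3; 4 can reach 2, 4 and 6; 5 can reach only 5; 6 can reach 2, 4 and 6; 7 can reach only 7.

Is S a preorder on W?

Reflexive: yes — every world is S-related to itself.
Transitive: yes — every two-step S-path is closed by a direct edge.
So S is a preorder.

Yes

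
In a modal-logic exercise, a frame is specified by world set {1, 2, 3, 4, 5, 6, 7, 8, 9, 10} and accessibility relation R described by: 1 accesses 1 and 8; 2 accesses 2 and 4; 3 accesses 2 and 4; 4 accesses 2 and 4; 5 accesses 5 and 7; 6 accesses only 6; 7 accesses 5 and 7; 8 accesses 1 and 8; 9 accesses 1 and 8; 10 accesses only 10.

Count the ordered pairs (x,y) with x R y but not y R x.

4

Enumerating: (3,2), (3,4), (9,1), (9,8).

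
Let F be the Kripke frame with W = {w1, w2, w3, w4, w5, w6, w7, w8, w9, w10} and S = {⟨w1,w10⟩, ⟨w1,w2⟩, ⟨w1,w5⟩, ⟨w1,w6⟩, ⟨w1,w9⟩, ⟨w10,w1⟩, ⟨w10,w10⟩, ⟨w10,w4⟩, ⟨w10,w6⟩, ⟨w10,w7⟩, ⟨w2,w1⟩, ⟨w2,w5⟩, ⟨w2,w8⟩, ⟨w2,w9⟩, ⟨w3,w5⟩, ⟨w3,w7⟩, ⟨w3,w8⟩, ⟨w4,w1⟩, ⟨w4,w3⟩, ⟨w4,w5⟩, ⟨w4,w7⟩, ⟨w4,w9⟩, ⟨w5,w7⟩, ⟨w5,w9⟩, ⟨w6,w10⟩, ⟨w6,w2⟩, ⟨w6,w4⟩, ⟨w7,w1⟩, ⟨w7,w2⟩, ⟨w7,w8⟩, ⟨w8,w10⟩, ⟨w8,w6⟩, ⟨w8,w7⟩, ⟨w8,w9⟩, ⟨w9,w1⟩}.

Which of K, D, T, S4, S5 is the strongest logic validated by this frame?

D

Serial (axiom D): yes — every world has a successor (e.g. w1 S w10).
Reflexive (axiom T): no — w1 is not related to itself.
Transitive (axiom 4): no — w1 S w10 and w10 S w4, but not w1 S w4.
Euclidean (axiom 5): no — w1 S w10 and w1 S w2, but not w10 S w2.
So F validates K, D; T would additionally require S to be reflexive. The strongest is D.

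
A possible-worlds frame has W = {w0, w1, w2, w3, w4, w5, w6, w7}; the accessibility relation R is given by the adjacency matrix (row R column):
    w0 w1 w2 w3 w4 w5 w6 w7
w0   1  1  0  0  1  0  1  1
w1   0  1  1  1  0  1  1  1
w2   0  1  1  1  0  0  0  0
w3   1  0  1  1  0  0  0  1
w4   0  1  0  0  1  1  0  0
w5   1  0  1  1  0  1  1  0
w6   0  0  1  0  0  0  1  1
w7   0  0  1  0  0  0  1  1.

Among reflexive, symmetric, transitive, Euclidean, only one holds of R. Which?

reflexive

Reflexive: yes — every world is R-related to itself.
Symmetric: no — w0 R w1 but not w1 R w0.
Transitive: no — w0 R w1 and w1 R w2, but not w0 R w2.
Euclidean: no — w0 R w1 and w0 R w4, but not w1 R w4.
Only reflexive holds.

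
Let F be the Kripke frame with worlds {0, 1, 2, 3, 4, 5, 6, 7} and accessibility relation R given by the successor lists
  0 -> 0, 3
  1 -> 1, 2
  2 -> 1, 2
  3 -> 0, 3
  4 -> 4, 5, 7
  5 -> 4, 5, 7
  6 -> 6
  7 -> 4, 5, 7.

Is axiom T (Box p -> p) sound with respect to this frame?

Yes

Axiom T corresponds to the accessibility relation being reflexive.
Reflexive: yes — every world is R-related to itself.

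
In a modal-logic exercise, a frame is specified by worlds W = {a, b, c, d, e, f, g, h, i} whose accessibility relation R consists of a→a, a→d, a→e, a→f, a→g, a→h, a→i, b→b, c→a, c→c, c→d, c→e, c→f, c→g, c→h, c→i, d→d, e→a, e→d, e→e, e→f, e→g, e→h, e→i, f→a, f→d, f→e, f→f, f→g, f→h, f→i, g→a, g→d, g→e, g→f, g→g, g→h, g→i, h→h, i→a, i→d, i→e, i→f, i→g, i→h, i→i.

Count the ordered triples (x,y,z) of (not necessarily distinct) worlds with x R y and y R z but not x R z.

0

R is transitive; there are no such tuples.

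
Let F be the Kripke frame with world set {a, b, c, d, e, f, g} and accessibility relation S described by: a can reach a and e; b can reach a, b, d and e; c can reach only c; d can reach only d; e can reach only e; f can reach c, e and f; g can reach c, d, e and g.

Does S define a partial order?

Reflexive: yes — every world is S-related to itself.
Transitive: yes — every two-step S-path is closed by a direct edge.
Antisymmetric: yes — no distinct pair is related both ways.
So S is a partial order.

Yes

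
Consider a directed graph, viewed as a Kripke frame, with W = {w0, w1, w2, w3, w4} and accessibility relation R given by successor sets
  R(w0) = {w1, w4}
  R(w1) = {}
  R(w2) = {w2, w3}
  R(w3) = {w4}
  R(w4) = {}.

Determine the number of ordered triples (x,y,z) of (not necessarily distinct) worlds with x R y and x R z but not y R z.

7

Enumerating: (w0,w1,w1), (w0,w1,w4), (w0,w4,w1), (w0,w4,w4), (w2,w3,w2), (w2,w3,w3), (w3,w4,w4).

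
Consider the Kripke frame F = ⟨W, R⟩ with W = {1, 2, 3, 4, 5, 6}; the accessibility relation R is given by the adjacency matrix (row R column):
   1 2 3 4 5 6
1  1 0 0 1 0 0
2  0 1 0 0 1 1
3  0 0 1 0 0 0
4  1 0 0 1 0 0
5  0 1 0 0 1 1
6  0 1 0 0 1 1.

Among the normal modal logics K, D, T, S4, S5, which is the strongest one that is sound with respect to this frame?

S5

Serial (axiom D): yes — every world has a successor (e.g. 1 R 1).
Reflexive (axiom T): yes — every world is R-related to itself.
Transitive (axiom 4): yes — every two-step R-path is closed by a direct edge.
Euclidean (axiom 5): yes — any two successors of a common world are R-related.
So F validates K, D, T, S4, S5. The strongest is S5.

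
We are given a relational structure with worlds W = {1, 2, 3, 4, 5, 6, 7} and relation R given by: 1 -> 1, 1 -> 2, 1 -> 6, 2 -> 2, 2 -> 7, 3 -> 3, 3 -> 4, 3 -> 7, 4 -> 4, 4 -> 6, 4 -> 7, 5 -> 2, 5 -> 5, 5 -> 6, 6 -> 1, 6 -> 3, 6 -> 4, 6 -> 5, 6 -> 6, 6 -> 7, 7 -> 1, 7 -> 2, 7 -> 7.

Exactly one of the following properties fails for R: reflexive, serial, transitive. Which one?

transitive

Reflexive: yes — every world is R-related to itself.
Serial: yes — every world has a successor (e.g. 1 R 1).
Transitive: no — 1 R 2 and 2 R 7, but not 1 R 7.
Only transitive fails.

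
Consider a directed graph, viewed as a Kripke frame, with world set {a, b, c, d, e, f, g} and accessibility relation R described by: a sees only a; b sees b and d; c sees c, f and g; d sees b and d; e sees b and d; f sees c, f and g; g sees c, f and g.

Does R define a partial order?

No

Reflexive: no — e is not related to itself.
Transitive: yes — every two-step R-path is closed by a direct edge.
Antisymmetric: no — b R d and d R b with b ≠ d.
So R is not a partial order.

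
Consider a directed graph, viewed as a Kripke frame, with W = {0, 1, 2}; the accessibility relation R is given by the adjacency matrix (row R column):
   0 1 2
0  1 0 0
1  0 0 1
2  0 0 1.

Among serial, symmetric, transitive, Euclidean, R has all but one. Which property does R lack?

Serial: yes — every world has a successor (e.g. 0 R 0).
Symmetric: no — 1 R 2 but not 2 R 1.
Transitive: yes — every two-step R-path is closed by a direct edge.
Euclidean: yes — any two successors of a common world are R-related.
Only symmetric fails.

symmetric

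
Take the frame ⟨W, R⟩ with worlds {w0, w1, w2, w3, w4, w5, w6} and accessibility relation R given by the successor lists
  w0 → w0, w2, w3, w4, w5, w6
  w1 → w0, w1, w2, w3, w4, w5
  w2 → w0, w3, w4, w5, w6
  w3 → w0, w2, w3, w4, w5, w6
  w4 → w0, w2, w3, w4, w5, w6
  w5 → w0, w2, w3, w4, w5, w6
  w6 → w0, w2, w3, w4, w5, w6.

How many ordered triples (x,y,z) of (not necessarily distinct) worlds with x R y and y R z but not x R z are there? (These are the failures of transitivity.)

Enumerating: (w1,w0,w6), (w1,w2,w6), (w1,w3,w6), (w1,w4,w6), (w1,w5,w6), (w2,w0,w2), (w2,w3,w2), (w2,w4,w2), (w2,w5,w2), (w2,w6,w2).

10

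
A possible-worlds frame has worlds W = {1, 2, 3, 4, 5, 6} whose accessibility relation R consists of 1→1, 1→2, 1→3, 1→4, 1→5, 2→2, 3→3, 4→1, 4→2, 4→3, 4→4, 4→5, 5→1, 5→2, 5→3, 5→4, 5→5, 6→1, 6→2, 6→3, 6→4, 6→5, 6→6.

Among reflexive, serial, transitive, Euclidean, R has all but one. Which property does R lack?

Reflexive: yes — every world is R-related to itself.
Serial: yes — every world has a successor (e.g. 1 R 1).
Transitive: yes — every two-step R-path is closed by a direct edge.
Euclidean: no — 1 R 2 and 1 R 3, but not 2 R 3.
Only Euclidean fails.

Euclidean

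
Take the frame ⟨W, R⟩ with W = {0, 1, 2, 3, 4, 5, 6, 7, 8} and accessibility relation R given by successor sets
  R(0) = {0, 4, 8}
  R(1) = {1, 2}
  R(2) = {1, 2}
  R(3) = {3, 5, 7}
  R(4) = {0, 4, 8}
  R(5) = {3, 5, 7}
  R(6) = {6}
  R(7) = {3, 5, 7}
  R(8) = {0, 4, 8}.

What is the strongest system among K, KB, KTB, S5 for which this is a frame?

S5

Symmetric (axiom B): yes — every pair in R has its reverse in R.
Reflexive (axiom T): yes — every world is R-related to itself.
Euclidean (axiom 5): yes — any two successors of a common world are R-related.
So F validates K, KB, KTB, S5. The strongest is S5.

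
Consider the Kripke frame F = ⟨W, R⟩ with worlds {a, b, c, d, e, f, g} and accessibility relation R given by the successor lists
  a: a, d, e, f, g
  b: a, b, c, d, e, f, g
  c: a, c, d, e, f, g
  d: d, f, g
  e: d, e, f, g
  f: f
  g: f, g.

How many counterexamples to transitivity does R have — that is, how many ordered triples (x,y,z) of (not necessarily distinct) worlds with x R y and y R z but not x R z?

0

R is transitive; there are no such tuples.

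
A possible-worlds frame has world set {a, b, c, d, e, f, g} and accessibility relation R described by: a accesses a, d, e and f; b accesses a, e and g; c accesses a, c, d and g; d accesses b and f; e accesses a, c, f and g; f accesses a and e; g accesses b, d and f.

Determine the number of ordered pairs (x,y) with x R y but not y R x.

Enumerating: (a,d), (b,a), (b,e), (c,a), (c,d), (c,g), (d,b), (d,f), (e,c), (e,g), (g,d), (g,f).

12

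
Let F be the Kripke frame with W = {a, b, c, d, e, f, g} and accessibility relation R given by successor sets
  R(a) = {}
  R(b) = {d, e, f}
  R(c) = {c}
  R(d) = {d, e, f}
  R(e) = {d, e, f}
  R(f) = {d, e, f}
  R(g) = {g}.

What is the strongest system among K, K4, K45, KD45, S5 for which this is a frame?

Transitive (axiom 4): yes — every two-step R-path is closed by a direct edge.
Euclidean (axiom 5): yes — any two successors of a common world are R-related.
Serial (axiom D): no — a has no R-successor.
Reflexive (axiom T): no — a is not related to itself.
So F validates K, K4, K45; KD45 would additionally require R to be serial. The strongest is K45.

K45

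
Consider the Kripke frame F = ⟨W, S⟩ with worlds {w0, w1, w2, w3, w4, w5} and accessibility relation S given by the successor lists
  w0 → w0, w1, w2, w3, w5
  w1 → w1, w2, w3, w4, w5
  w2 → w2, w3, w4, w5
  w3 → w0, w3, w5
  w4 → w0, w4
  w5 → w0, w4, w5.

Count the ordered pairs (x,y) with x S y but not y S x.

Enumerating: (w0,w1), (w0,w2), (w1,w2), (w1,w3), (w1,w4), (w1,w5), (w2,w3), (w2,w4), (w2,w5), (w3,w5), (w4,w0), (w5,w4).

12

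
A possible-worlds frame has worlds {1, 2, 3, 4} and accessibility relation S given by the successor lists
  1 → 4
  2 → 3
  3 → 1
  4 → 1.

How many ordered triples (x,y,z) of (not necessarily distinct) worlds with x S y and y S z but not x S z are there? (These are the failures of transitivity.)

Enumerating: (1,4,1), (2,3,1), (3,1,4), (4,1,4).

4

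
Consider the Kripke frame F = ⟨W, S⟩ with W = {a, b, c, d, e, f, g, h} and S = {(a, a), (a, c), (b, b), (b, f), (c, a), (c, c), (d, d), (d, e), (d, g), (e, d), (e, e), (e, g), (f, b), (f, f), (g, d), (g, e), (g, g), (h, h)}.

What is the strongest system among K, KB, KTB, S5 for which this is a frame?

Symmetric (axiom B): yes — every pair in S has its reverse in S.
Reflexive (axiom T): yes — every world is S-related to itself.
Euclidean (axiom 5): yes — any two successors of a common world are S-related.
So F validates K, KB, KTB, S5. The strongest is S5.

S5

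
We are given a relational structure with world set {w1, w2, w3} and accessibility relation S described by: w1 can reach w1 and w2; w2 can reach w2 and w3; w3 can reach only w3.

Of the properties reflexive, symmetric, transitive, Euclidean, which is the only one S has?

reflexive

Reflexive: yes — every world is S-related to itself.
Symmetric: no — w1 S w2 but not w2 S w1.
Transitive: no — w1 S w2 and w2 S w3, but not w1 S w3.
Euclidean: no — w1 S w2 and w1 S w1, but not w2 S w1.
Only reflexive holds.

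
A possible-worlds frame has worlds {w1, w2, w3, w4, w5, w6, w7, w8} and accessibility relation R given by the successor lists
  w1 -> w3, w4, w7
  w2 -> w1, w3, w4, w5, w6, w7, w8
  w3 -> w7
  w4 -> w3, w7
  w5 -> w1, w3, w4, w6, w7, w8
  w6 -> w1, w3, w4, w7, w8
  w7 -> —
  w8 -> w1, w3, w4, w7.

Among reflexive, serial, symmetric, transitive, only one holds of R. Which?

transitive

Reflexive: no — w1 is not related to itself.
Serial: no — w7 has no R-successor.
Symmetric: no — w1 R w3 but not w3 R w1.
Transitive: yes — every two-step R-path is closed by a direct edge.
Only transitive holds.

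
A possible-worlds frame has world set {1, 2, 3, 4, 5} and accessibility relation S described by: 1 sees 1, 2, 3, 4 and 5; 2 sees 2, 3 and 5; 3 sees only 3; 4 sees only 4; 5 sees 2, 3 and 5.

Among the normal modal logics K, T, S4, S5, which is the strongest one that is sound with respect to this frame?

Reflexive (axiom T): yes — every world is S-related to itself.
Transitive (axiom 4): yes — every two-step S-path is closed by a direct edge.
Euclidean (axiom 5): no — 1 S 2 and 1 S 4, but not 2 S 4.
So F validates K, T, S4; S5 would additionally require S to be Euclidean. The strongest is S4.

S4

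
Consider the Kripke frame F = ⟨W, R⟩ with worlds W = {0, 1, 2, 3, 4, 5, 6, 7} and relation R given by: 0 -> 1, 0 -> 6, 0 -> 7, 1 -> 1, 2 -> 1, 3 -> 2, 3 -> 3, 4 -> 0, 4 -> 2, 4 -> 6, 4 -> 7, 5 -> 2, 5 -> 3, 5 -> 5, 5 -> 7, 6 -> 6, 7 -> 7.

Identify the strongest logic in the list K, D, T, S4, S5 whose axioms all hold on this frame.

Serial (axiom D): yes — every world has a successor (e.g. 0 R 1).
Reflexive (axiom T): no — 0 is not related to itself.
Transitive (axiom 4): no — 3 R 2 and 2 R 1, but not 3 R 1.
Euclidean (axiom 5): no — 0 R 1 and 0 R 6, but not 1 R 6.
So F validates K, D; T would additionally require R to be reflexive. The strongest is D.

D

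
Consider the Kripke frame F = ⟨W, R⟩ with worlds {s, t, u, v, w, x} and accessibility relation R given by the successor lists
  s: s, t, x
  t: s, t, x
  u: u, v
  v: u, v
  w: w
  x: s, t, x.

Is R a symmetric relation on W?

Symmetric: yes — every pair in R has its reverse in R.

Yes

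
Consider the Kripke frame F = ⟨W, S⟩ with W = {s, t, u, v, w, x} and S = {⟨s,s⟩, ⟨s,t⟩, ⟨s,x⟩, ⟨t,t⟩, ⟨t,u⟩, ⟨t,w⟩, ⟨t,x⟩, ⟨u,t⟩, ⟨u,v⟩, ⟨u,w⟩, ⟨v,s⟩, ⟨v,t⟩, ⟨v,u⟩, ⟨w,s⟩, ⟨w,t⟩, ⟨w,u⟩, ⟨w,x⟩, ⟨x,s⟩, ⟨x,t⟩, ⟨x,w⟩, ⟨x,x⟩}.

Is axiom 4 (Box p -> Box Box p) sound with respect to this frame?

Axiom 4 corresponds to the accessibility relation being transitive.
Transitive: no — s S t and t S u, but not s S u.

No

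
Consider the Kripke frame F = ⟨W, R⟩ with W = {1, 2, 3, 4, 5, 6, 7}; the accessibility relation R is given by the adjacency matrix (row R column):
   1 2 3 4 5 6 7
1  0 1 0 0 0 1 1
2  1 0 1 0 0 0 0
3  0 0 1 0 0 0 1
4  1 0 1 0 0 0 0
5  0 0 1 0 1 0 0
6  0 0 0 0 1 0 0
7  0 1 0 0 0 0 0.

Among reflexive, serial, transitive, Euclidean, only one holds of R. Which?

serial

Reflexive: no — 1 is not related to itself.
Serial: yes — every world has a successor (e.g. 1 R 2).
Transitive: no — 1 R 2 and 2 R 3, but not 1 R 3.
Euclidean: no — 1 R 2 and 1 R 6, but not 2 R 6.
Only serial holds.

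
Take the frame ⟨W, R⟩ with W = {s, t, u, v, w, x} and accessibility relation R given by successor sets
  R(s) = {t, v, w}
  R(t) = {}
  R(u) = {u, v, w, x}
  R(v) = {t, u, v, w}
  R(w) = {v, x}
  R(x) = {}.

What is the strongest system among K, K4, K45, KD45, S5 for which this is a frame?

K

Transitive (axiom 4): no — s R v and v R u, but not s R u.
Euclidean (axiom 5): no — s R t and s R v, but not t R v.
Serial (axiom D): no — t has no R-successor.
Reflexive (axiom T): no — s is not related to itself.
So F validates K; K4 would additionally require R to be transitive. The strongest is K.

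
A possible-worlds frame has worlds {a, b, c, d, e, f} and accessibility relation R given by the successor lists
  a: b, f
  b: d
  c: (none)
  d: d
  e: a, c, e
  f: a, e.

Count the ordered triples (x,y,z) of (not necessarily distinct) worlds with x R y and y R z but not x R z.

8

Enumerating: (a,b,d), (a,f,a), (a,f,e), (e,a,b), (e,a,f), (f,a,b), (f,a,f), (f,e,c).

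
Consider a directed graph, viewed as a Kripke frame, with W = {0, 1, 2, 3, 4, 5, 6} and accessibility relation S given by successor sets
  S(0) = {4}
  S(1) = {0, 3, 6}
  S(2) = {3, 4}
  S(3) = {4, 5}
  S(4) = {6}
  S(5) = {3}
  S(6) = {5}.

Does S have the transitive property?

No

Transitive: no — 0 S 4 and 4 S 6, but not 0 S 6.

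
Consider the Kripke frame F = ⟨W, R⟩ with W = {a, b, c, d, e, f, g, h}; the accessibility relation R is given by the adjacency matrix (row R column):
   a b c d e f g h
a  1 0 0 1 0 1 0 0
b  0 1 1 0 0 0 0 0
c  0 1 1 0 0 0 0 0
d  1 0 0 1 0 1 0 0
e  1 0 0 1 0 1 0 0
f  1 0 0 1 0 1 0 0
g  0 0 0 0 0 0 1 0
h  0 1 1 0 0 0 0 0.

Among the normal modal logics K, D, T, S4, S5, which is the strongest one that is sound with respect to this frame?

D

Serial (axiom D): yes — every world has a successor (e.g. a R a).
Reflexive (axiom T): no — e is not related to itself.
Transitive (axiom 4): yes — every two-step R-path is closed by a direct edge.
Euclidean (axiom 5): yes — any two successors of a common world are R-related.
So F validates K, D; T would additionally require R to be reflexive. The strongest is D.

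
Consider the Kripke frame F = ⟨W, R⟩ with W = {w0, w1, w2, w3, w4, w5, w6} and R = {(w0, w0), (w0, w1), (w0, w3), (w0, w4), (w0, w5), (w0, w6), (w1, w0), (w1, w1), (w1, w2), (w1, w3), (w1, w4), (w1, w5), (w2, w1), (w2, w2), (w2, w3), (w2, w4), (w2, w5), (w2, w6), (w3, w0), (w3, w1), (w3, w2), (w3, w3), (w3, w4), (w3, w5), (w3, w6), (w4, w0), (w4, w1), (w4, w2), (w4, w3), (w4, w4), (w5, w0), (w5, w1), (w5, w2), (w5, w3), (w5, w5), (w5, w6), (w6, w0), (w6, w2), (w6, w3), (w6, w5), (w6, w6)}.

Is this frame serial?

Yes

Serial: yes — every world has a successor (e.g. w0 R w0).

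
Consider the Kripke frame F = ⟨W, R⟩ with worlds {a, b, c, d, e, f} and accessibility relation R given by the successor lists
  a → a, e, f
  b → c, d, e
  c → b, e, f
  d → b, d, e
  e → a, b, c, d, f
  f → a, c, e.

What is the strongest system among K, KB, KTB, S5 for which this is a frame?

Symmetric (axiom B): yes — every pair in R has its reverse in R.
Reflexive (axiom T): no — b is not related to itself.
Euclidean (axiom 5): no — b R c and b R d, but not c R d.
So F validates K, KB; KTB would additionally require R to be reflexive. The strongest is KB.

KB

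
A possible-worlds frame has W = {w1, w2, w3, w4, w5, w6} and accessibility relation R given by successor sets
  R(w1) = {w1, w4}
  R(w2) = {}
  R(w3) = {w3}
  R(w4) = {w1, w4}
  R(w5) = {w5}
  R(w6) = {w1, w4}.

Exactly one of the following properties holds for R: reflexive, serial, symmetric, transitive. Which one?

Reflexive: no — w2 is not related to itself.
Serial: no — w2 has no R-successor.
Symmetric: no — w6 R w1 but not w1 R w6.
Transitive: yes — every two-step R-path is closed by a direct edge.
Only transitive holds.

transitive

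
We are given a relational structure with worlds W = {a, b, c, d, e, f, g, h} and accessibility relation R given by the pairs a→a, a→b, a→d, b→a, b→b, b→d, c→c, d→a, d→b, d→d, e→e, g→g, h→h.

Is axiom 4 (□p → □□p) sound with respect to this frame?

Axiom 4 corresponds to the accessibility relation being transitive.
Transitive: yes — every two-step R-path is closed by a direct edge.

Yes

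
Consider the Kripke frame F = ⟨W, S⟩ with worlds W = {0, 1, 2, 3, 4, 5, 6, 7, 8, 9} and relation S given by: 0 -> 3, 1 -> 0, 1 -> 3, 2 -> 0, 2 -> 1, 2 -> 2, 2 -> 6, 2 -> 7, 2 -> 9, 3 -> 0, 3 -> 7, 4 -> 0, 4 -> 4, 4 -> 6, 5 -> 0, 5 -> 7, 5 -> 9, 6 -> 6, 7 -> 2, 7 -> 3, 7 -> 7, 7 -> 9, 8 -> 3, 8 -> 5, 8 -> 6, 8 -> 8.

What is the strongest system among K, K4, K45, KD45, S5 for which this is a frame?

Transitive (axiom 4): no — 0 S 3 and 3 S 7, but not 0 S 7.
Euclidean (axiom 5): no — 2 S 0 and 2 S 1, but not 0 S 1.
Serial (axiom D): no — 9 has no S-successor.
Reflexive (axiom T): no — 0 is not related to itself.
So F validates K; K4 would additionally require S to be transitive. The strongest is K.

K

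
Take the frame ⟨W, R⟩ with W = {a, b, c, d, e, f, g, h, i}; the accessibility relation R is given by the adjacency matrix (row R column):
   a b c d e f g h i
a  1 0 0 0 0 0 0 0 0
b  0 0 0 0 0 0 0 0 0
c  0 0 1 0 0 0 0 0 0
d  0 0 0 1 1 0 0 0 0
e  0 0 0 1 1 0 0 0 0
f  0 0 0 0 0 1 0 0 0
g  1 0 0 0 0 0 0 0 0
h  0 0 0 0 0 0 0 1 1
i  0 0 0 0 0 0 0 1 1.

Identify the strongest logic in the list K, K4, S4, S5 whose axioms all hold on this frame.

Transitive (axiom 4): yes — every two-step R-path is closed by a direct edge.
Reflexive (axiom T): no — b is not related to itself.
Euclidean (axiom 5): yes — any two successors of a common world are R-related.
So F validates K, K4; S4 would additionally require R to be reflexive. The strongest is K4.

K4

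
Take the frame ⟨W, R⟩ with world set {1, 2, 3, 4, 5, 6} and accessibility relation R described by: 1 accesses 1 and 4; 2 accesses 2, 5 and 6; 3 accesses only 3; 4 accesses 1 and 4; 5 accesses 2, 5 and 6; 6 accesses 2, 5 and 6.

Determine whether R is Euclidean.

Yes

Euclidean: yes — any two successors of a common world are R-related.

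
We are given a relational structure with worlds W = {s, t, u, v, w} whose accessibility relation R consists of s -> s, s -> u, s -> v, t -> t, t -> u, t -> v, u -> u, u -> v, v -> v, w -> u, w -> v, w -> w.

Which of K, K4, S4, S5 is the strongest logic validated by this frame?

S4

Transitive (axiom 4): yes — every two-step R-path is closed by a direct edge.
Reflexive (axiom T): yes — every world is R-related to itself.
Euclidean (axiom 5): no — s R v and s R u, but not v R u.
So F validates K, K4, S4; S5 would additionally require R to be Euclidean. The strongest is S4.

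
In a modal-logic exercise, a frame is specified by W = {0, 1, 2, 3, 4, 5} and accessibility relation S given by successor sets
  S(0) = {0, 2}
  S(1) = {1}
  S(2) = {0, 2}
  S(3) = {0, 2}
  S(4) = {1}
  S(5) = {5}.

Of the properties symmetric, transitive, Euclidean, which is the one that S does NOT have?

Symmetric: no — 3 S 0 but not 0 S 3.
Transitive: yes — every two-step S-path is closed by a direct edge.
Euclidean: yes — any two successors of a common world are S-related.
Only symmetric fails.

symmetric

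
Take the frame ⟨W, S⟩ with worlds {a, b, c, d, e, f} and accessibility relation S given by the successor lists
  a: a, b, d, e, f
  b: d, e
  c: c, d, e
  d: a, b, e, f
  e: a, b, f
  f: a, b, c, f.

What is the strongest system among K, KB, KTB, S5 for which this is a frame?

Symmetric (axiom B): no — a S b but not b S a.
Reflexive (axiom T): no — b is not related to itself.
Euclidean (axiom 5): no — a S b and a S f, but not b S f.
So F validates K; KB would additionally require S to be symmetric. The strongest is K.

K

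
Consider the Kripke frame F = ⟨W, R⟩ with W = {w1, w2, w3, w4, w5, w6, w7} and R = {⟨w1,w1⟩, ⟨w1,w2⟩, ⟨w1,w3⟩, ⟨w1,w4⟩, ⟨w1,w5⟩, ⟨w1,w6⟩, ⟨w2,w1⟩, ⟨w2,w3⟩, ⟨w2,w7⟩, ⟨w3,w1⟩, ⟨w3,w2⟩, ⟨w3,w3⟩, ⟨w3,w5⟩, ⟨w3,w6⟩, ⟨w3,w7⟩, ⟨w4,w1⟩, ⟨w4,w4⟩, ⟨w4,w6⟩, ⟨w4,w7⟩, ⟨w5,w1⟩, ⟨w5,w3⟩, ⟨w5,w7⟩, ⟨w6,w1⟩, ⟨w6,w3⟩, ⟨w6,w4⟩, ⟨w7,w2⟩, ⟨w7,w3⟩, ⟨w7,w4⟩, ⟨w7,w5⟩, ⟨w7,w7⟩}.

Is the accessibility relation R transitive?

Transitive: no — w1 R w2 and w2 R w7, but not w1 R w7.

No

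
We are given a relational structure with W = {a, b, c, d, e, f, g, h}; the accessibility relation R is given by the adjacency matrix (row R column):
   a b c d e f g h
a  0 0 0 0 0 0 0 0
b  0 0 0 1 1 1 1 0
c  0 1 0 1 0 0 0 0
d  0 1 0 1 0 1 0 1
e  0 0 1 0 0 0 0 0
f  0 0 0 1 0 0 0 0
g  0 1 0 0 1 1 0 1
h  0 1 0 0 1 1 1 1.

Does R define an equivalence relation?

Reflexive: no — a is not related to itself.
Symmetric: no — b R e but not e R b.
Transitive: no — b R d and d R h, but not b R h.
So R is not an equivalence relation.

No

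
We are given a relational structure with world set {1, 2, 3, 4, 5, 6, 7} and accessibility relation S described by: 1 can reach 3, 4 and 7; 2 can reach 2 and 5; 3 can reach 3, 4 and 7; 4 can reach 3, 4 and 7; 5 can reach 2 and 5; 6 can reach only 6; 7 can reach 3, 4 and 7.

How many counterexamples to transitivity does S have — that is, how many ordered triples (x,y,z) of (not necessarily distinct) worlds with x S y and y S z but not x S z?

0

S is transitive; there are no such tuples.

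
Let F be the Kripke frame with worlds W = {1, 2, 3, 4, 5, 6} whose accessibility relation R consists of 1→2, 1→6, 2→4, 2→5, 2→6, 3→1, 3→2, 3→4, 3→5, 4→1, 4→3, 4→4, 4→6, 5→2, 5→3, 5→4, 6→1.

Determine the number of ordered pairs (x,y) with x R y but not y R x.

8

Enumerating: (1,2), (2,4), (2,6), (3,1), (3,2), (4,1), (4,6), (5,4).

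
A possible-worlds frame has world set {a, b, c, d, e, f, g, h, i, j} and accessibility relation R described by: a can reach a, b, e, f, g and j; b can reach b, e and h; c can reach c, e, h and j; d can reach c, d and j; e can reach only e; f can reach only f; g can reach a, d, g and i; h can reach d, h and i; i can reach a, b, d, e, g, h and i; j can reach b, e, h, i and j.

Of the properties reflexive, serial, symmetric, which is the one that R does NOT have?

Reflexive: yes — every world is R-related to itself.
Serial: yes — every world has a successor (e.g. a R a).
Symmetric: no — a R b but not b R a.
Only symmetric fails.

symmetric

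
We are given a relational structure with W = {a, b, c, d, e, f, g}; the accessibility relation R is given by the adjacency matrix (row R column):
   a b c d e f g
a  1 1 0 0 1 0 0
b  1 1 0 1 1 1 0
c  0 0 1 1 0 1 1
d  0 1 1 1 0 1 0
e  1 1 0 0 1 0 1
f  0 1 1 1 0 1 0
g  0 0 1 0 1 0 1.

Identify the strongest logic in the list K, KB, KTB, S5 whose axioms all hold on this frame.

Symmetric (axiom B): yes — every pair in R has its reverse in R.
Reflexive (axiom T): yes — every world is R-related to itself.
Euclidean (axiom 5): no — b R a and b R d, but not a R d.
So F validates K, KB, KTB; S5 would additionally require R to be Euclidean. The strongest is KTB.

KTB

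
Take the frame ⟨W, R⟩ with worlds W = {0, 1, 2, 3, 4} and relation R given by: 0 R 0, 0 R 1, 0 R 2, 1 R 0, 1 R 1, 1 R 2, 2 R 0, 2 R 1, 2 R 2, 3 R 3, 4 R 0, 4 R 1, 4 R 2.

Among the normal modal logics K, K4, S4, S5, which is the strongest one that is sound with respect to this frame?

Transitive (axiom 4): yes — every two-step R-path is closed by a direct edge.
Reflexive (axiom T): no — 4 is not related to itself.
Euclidean (axiom 5): yes — any two successors of a common world are R-related.
So F validates K, K4; S4 would additionally require R to be reflexive. The strongest is K4.

K4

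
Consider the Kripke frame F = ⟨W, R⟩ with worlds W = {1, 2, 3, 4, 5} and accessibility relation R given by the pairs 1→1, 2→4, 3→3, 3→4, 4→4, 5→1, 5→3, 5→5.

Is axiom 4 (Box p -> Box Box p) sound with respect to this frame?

The schema 4 characterises exactly the transitive frames.
Transitive: no — 5 R 3 and 3 R 4, but not 5 R 4.

No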